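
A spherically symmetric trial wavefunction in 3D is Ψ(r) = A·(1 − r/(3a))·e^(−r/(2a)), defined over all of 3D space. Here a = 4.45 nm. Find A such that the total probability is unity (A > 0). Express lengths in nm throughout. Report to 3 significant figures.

A ≈ 0.0368 nm^(-3/2)

We need A² ∫|f|² 4πr² dr = 1, taking the integral from 0 to ∞.
With ∫₀^∞ r^4 e^(−αr) dr = 4!/α^5, the integral (without the A² prefactor) comes out to 8·π·a^3/3.
Setting this equal to 1 gives A² = 1/(8·π·a^3/3).
With a = 4.45: A² = 0.001355 and A = 0.03680.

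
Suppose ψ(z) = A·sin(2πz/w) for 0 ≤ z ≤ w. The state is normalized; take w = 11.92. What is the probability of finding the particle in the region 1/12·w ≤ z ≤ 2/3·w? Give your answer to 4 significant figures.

|ψ|² is the probability density, so P = ∫_{1/12·w}^{2/3·w} |ψ|² dz.
The normalization integral ∫|ψ|²dz over the whole domain equals w/2·A², and A² cancels in the ratio.
Let u = z/w; then A² and the length scale cancel, so P = ∫_{1/12}^{2/3} sin(2·π·u)^2 du ÷ ∫_{0}^{1} sin(2·π·u)^2 du.
An antiderivative of sin(2·π·u)^2 is u/2 - sin(4·π·u)/(8·π); evaluating from 1/12 to 2/3 gives 7/24, while the full integral is 1/2.
The result is P = 7/12.

P ≈ 0.5833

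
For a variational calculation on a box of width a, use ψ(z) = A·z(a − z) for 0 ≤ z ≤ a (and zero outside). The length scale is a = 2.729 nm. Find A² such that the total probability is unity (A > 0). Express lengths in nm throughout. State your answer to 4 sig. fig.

The normalization condition is ∫|ψ|² dz = 1 from 0 to a.
Expanding the polynomial and integrating term by term, with ψ = A·z(a − z), the integral evaluates to A²·[a^5/30].
Hence A² = 1/[a^5/30].
Substituting a = 2.729 gives A² = 0.19820, so A = 0.44520.

A^2 ≈ 0.1982 nm^(-5)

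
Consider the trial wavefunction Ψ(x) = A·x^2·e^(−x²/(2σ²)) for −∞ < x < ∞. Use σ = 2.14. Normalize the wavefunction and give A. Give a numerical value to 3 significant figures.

A ≈ 0.129

The normalization condition is ∫|Ψ|² dx = 1 from −∞ to ∞.
Differentiating ∫e^(−αx²) dx = √(π/α) under α to get the higher moments, ∫|Ψ|² dx = A²·(3·√(π)·σ^5/4).
So A² = (3·√(π)·σ^5/4)^(−1).
With σ = 2.14: A² = 0.01676 and A = 0.1295.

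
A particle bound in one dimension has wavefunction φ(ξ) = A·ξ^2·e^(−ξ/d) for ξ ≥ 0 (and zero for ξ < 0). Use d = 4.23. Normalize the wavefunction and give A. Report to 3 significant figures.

A ≈ 0.0314

We need A² ∫|f|² dξ = 1, taking the integral from 0 to ∞.
With φ = A·ξ^2·e^(−ξ/d), the integral evaluates to A²·[3·d^5/4].
Plugging in d = 4.23 yields A = 0.03138.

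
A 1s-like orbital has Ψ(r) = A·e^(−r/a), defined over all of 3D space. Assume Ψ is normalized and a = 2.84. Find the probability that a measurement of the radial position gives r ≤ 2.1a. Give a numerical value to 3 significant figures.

P ≈ 0.790

Integrate the radial probability density 4πr²|Ψ|² over r ≤ 2.1a.
A² is fixed by ∫₀^∞ 4πr²|Ψ|² dr = 1, i.e. A² = (π·a^3)^(−1).
In terms of u = r/a (A², 4π and the length scale all cancel between numerator and denominator), P = [∫_{0}^{2.1} u^2·e^(-2·u) du] / [∫_{0}^{∞} u^2·e^(-2·u) du].
With ∫ u^2·e^(-2·u) du = -(2·u^2 + 2·u + 1)·e^(-2·u)/4 + C, the region integral is 1/4 - 701·e^(-21/5)/200 and the full one is 1/4.
Taking the ratio yields P = 0.7898.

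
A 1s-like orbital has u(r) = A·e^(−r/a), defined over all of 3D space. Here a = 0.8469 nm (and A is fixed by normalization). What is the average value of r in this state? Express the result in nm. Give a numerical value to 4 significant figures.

⟨r⟩ ≈ 1.270 nm

The expectation value is the |u|²-weighted average of r: ∫ r|u|² 4πr² dr.
The ratio of the moment integral to the normalization integral gives ⟨r⟩ = 3·a/2.
With a = 0.8469, ⟨r⟩ = 1.2704.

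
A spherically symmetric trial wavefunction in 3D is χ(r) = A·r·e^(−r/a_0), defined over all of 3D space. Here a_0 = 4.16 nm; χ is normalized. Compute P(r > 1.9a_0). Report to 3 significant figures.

Integrate the radial probability density 4πr²|χ|² over r > 1.9a_0.
A² is fixed by ∫₀^∞ 4πr²|χ|² dr = 1, i.e. A² = (3·π·a_0^5)^(−1).
In terms of u = r/a_0 (A², 4π and the length scale all cancel between numerator and denominator), P = [∫_{1.9}^{∞} u^4·e^(-2·u) du] / [∫_{0}^{∞} u^4·e^(-2·u) du].
Using ∫ u^4·e^(-2·u) du = -(u^4/2 + u^3 + 3·u^2/2 + 3·u/2 + 3/4)·e^(-2·u), the numerator is ≈ 0.50088 and the denominator is 3/4.
Taking the ratio yields P = 0.6678.

P ≈ 0.668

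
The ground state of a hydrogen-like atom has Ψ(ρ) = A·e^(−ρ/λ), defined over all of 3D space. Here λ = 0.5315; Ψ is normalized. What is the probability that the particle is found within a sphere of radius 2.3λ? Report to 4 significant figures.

P ≈ 0.8374

P = ∫ |Ψ|² 4πρ² dρ over ρ ≤ 2.3λ.
The full normalization integral is A²·[π·λ^3] = 1, fixing A².
Let u = ρ/λ; then A², 4π and the length scale all cancel, so P = ∫_{0}^{2.3} u^2·e^(-2·u) du ÷ ∫_{0}^{∞} u^2·e^(-2·u) du.
Using ∫ u^2·e^(-2·u) du = -(2·u^2 + 2·u + 1)·e^(-2·u)/4, the numerator is 1/4 - 809·e^(-23/5)/200 and the denominator is 1/4.
The region integral divided by the full integral gives P = 0.83736.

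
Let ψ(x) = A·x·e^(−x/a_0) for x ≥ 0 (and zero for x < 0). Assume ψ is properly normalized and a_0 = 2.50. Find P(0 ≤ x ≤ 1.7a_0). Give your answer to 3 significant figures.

P = ∫_{0}^{1.7a_0} |ψ(x)|² dx.
The normalization integral ∫|ψ|²dx over the whole domain equals a_0^3/4·A², and A² cancels in the ratio.
In terms of u = x/a_0 (A² and the length scale cancel between numerator and denominator), P = [∫_{0}^{1.7} u^2·e^(-2·u) du] / [∫_{0}^{∞} u^2·e^(-2·u) du].
With ∫ u^2·e^(-2·u) du = -(2·u^2 + 2·u + 1)·e^(-2·u)/4 + C, the region integral is 1/4 - 509·e^(-17/5)/200 and the full one is 1/4.
Evaluating gives P = 0.6603.

P ≈ 0.660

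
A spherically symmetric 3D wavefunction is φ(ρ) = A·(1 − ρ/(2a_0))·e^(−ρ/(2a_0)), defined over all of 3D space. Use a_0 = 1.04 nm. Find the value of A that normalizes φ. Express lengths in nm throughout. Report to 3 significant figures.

A ≈ 0.188 nm^(-3/2)

Normalization requires ∫|φ|² 4πρ² dρ = 1, integrated from 0 to ∞.
The angular integral contributes 4π, leaving ∫₀^∞ ρ²|φ|² dρ.
Recall ∫₀^∞ ρ^m e^(−ρ/β) dρ = m!·β^(m+1), carrying out the integral gives A² · 8·π·a_0^3.
Plugging in a_0 = 1.04 yields A = 0.1881.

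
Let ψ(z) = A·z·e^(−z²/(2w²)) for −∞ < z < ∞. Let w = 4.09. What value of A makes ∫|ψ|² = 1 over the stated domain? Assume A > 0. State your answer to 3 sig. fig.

A ≈ 0.128

Require ∫ |ψ|² dz = 1 over the whole domain.
Differentiating ∫e^(−αz²) dz = √(π/α) under α to get the higher moments, carrying out the integral gives A² · √(π)·w^3/2.
Setting this equal to 1 gives A² = 1/(√(π)·w^3/2).
Plugging in w = 4.09 yields A = 0.1284.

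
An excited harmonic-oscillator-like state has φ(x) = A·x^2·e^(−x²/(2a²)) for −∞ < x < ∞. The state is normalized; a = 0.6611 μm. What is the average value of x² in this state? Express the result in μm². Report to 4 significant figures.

The expectation value is the |φ|²-weighted average of x^2: ∫ x^2|φ|² dx.
Evaluating both integrals, ⟨x²⟩ = 5·a^2/2.
Putting a = 0.6611 gives 1.0926.

⟨x^2⟩ ≈ 1.093 μm^2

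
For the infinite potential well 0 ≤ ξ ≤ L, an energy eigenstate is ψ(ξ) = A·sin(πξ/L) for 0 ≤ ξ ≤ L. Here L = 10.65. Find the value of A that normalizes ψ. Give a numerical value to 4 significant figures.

Normalization requires ∫|ψ|² dξ = 1, integrated from 0 to L.
Carrying out the integral gives A² · L/2.
So A² = (L/2)^(−1).
Substituting L = 10.65 gives A² = 0.18779, so A = 0.43335.

A ≈ 0.4334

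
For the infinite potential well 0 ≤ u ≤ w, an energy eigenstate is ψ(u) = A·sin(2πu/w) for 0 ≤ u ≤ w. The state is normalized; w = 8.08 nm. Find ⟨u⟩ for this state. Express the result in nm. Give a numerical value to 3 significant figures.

The expectation value is the |ψ|²-weighted average of u: ∫ u|ψ|² du.
With ∫₀^w sin²(nπu/w) du = w/2, evaluating both integrals, ⟨u⟩ = w/2.
With w = 8.08, ⟨u⟩ = 4.040.

⟨u⟩ ≈ 4.04 nm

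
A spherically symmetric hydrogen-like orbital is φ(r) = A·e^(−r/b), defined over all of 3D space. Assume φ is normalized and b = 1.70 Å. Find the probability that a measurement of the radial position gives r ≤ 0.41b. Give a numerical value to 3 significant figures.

Integrate the radial probability density 4πr²|φ|² over r ≤ 0.41b.
The full normalization integral is A²·[π·b^3] = 1, fixing A².
In terms of u = r/b (A², 4π and the length scale all cancel between numerator and denominator), P = [∫_{0}^{0.41} u^2·e^(-2·u) du] / [∫_{0}^{∞} u^2·e^(-2·u) du].
With ∫ u^2·e^(-2·u) du = -(2·u^2 + 2·u + 1)·e^(-2·u)/4 + C, the region integral is ≈ 0.012585 and the full one is 1/4.
The region integral divided by the full integral gives P = 0.05034.

P ≈ 0.0503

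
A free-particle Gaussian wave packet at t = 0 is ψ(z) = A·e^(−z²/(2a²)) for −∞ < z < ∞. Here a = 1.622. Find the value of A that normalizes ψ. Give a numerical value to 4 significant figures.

A ≈ 0.5898

Normalization requires ∫|ψ|² dz = 1, integrated from −∞ to ∞.
With ∫_{−∞}^{∞} z^(2m) e^(−αz²) dz = (2m−1)!!·√π / (2^m α^(m+1/2)), with ψ = A·e^(−z²/(2a²)), the integral evaluates to A²·[√(π)·a].
Substituting a = 1.622 gives A² = 0.34784, so A = 0.58978.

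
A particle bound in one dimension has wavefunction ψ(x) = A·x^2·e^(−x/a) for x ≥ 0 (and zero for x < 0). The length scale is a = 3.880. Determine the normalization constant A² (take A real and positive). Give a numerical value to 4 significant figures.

A^2 ≈ 0.001516

The normalization condition is ∫|ψ|² dx = 1 from 0 to ∞.
Carrying out the integral gives A² · 3·a^5/4.
Setting this equal to 1 gives A² = 1/(3·a^5/4).
With a = 3.880: A² = 0.0015163 and A = 0.038939.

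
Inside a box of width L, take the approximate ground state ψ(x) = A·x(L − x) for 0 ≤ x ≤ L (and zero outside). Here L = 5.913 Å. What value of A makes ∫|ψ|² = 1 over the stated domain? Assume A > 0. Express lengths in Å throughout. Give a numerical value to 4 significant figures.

A ≈ 0.06442 Å^(-5/2)

We need A² ∫|f|² dx = 1, taking the integral from 0 to L.
Expanding the polynomial and integrating term by term, ∫|ψ|² dx = A²·(L^5/30).
Hence A² = 1/[L^5/30].
Substituting L = 5.913 gives A² = 0.0041503, so A = 0.064423.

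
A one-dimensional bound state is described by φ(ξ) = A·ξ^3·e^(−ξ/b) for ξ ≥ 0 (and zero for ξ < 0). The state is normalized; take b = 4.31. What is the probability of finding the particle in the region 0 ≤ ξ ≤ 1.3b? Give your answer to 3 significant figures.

P ≈ 0.0172

P = ∫_{0}^{1.3b} |φ(ξ)|² dξ.
Since A² = 1/(45·b^7/8), this is the region integral divided by the full normalization integral.
In terms of u = ξ/b (A² and the length scale cancel between numerator and denominator), P = [∫_{0}^{1.3} u^6·e^(-2·u) du] / [∫_{0}^{∞} u^6·e^(-2·u) du].
Using ∫ u^6·e^(-2·u) du = -(4·u^6 + 12·u^5 + 30·u^4 + 60·u^3 + 90·u^2 + 90·u + 45)·e^(-2·u)/8, the numerator is ≈ 0.096582 and the denominator is 45/8.
Evaluating gives P = 0.01717.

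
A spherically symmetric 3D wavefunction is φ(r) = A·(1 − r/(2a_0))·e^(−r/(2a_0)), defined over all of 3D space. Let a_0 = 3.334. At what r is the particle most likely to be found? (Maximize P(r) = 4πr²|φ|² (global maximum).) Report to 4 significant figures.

r ≈ 17.46

The maximum of P(r) = 4πr²|φ|² occurs where its derivative vanishes.
Solving yields r = a_0·(√(5) + 3).
With a_0 = 3.334, the most probable radial distance is 17.457.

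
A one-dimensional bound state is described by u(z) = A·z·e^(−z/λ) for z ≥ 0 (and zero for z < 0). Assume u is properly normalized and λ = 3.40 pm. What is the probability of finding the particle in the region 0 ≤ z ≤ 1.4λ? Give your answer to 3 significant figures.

The probability is P = ∫ |u|² dz over [0, 1.4λ].
The normalization integral ∫|u|²dz over the whole domain equals λ^3/4·A², and A² cancels in the ratio.
Let t = z/λ; then A² and the length scale cancel, so P = ∫_{0}^{1.4} t^2·e^(-2·t) dt ÷ ∫_{0}^{∞} t^2·e^(-2·t) dt.
With ∫ t^2·e^(-2·t) dt = -(2·t^2 + 2·t + 1)·e^(-2·t)/4 + C, the region integral is 1/4 - 193·e^(-14/5)/100 and the full one is 1/4.
Evaluating gives P = 0.5305.

P ≈ 0.531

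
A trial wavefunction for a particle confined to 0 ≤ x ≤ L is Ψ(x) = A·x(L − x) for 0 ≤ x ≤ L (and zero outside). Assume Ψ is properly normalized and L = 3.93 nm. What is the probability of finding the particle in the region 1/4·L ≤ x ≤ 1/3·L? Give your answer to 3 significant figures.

P = ∫_{1/4·L}^{1/3·L} |Ψ(x)|² dx.
The normalization integral ∫|Ψ|²dx over the whole domain equals L^5/30·A², and A² cancels in the ratio.
Let u = x/L; then A² and the length scale cancel, so P = ∫_{1/4}^{1/3} u^2·(1 - u)^2 du ÷ ∫_{0}^{1} u^2·(1 - u)^2 du.
With ∫ u^2·(1 - u)^2 du = u^3·(6·u^2 - 15·u + 10)/30 + C, the region integral is ≈ 0.0035454 and the full one is 1/30.
The result is P = 0.1064.

P ≈ 0.106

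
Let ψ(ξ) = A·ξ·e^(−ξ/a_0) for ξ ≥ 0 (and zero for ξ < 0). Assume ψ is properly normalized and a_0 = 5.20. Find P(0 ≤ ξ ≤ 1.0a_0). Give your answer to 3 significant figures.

P ≈ 0.323

|ψ|² is the probability density, so P = ∫_{0}^{1.0a_0} |ψ|² dξ.
With A² fixed by ∫|ψ|² = 1, i.e. A² = (a_0^3/4)^(−1), substitute and integrate.
Substituting u = ξ/a_0, A² and the length scale cancel in the ratio: P = ∫_{0}^{1.0} u^2·e^(-2·u) du / ∫_{0}^{∞} u^2·e^(-2·u) du.
Using ∫ u^2·e^(-2·u) du = -(2·u^2 + 2·u + 1)·e^(-2·u)/4, the numerator is 1/4 - 5·e^(-2)/4 and the denominator is 1/4.
Evaluating gives P = 0.3233.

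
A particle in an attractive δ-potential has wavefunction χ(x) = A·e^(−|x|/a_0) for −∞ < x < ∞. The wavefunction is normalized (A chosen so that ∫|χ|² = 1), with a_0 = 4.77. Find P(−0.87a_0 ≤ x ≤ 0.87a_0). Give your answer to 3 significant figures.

P = ∫_{−0.87a_0}^{0.87a_0} |χ(x)|² dx.
The normalization integral ∫|χ|²dx over the whole domain equals a_0·A², and A² cancels in the ratio.
By symmetry take twice the x ≥ 0 contribution in numerator and denominator; the 2's cancel. Let u = x/a_0; then A² and the length scale cancel, so P = ∫_{0}^{0.87} e^(-2·u) du ÷ ∫_{0}^{∞} e^(-2·u) du.
An antiderivative of e^(-2·u) is -e^(-2·u)/2; evaluating from 0 to 0.87 gives 1/2 - e^(-87/50)/2, while the full integral is 1/2.
Evaluating gives P = 0.8245.

P ≈ 0.824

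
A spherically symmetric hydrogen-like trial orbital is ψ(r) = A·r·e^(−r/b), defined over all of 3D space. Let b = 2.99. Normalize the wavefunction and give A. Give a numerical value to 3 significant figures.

A ≈ 0.0211

The normalization condition is ∫|ψ|² 4πr² dr = 1 from 0 to ∞.
In 3D with spherical symmetry the volume element is 4πr² dr.
Using ∫₀^∞ rⁿ e^(−αr) dr = n!/αⁿ⁺¹, ∫|ψ|² 4πr² dr = A²·(3·π·b^5).
Substituting b = 2.99 gives A² = 0.0004440, so A = 0.02107.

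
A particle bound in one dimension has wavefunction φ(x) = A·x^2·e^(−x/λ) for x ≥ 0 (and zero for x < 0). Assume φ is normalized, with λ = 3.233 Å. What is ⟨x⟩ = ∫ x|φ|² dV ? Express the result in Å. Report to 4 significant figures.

⟨x⟩ = ∫ x |φ|² dx over the full domain.
Using ∫₀^∞ xⁿ e^(−αx) dx = n!/αⁿ⁺¹, the ratio of the moment integral to the normalization integral gives ⟨x⟩ = 5·λ/2.
Putting λ = 3.233 gives 8.0825.

⟨x⟩ ≈ 8.083 Å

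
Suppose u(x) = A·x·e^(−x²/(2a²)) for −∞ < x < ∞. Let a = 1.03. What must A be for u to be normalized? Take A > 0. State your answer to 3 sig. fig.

A ≈ 1.02

Require ∫ |u|² dx = 1 over the whole domain.
With ∫_{−∞}^{∞} x^(2m) e^(−αx²) dx = (2m−1)!!·√π / (2^m α^(m+1/2)), carrying out the integral gives A² · √(π)·a^3/2.
Substituting a = 1.03 gives A² = 1.033, so A = 1.016.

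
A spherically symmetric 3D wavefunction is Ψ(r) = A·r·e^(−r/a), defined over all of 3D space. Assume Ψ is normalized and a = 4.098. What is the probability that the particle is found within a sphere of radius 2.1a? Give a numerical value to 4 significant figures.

Integrate the radial probability density 4πr²|Ψ|² over r ≤ 2.1a.
A² is fixed by ∫₀^∞ 4πr²|Ψ|² dr = 1, i.e. A² = (3·π·a^5)^(−1).
Let u = r/a; then A², 4π and the length scale all cancel, so P = ∫_{0}^{2.1} u^4·e^(-2·u) du ÷ ∫_{0}^{∞} u^4·e^(-2·u) du.
Using ∫ u^4·e^(-2·u) du = -(u^4/2 + u^3 + 3·u^2/2 + 3·u/2 + 3/4)·e^(-2·u), the numerator is ≈ 0.307630 and the denominator is 3/4.
The region integral divided by the full integral gives P = 0.41017.

P ≈ 0.4102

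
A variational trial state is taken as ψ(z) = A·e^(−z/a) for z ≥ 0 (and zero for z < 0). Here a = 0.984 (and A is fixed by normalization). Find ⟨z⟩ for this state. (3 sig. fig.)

The expectation value is the |ψ|²-weighted average of z: ∫ z|ψ|² dz.
With ∫₀^∞ z^1 e^(−αz) dz = 1!/α^2, the ratio of the moment integral to the normalization integral gives ⟨z⟩ = a/2.
With a = 0.984, ⟨z⟩ = 0.4920.

⟨z⟩ ≈ 0.492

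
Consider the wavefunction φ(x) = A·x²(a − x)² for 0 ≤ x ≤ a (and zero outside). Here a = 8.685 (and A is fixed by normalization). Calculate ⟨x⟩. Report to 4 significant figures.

⟨x⟩ = ∫ x |φ|² dx over the full domain.
Evaluating both integrals, ⟨x⟩ = a/2.
Putting a = 8.685 gives 4.3425.

⟨x⟩ ≈ 4.343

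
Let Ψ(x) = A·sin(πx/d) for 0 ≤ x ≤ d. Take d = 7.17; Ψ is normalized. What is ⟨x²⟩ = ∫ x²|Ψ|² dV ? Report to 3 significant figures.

The expectation value is the |Ψ|²-weighted average of x^2: ∫ x^2|Ψ|² dx.
With ∫₀^d sin²(nπx/d) dx = d/2, evaluating both integrals, ⟨x²⟩ = -d^2/(2·π^2) + d^2/3.
With d = 7.17, ⟨x^2⟩ = 14.53.

⟨x^2⟩ ≈ 14.5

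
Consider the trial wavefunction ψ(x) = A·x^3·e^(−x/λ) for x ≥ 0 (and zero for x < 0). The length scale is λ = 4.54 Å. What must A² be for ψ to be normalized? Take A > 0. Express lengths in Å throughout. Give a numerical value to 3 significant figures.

A^2 ≈ 0.00000447 Å^(-7)

Normalization requires ∫|ψ|² dx = 1, integrated from 0 to ∞.
With ∫₀^∞ x^6 e^(−αx) dx = 6!/α^7, ∫|ψ|² dx = A²·(45·λ^7/8).
Hence A² = 1/[45·λ^7/8].
Plugging in λ = 4.54 yields A = 0.002115.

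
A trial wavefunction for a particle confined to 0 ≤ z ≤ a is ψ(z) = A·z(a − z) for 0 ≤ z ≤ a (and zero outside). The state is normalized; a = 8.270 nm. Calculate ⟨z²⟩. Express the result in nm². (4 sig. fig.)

⟨z^2⟩ ≈ 19.54 nm^2

By definition ⟨z²⟩ = ∫ z^2 |ψ(z)|² dz.
Evaluating both integrals, ⟨z²⟩ = 2·a^2/7.
Putting a = 8.270 gives 19.541.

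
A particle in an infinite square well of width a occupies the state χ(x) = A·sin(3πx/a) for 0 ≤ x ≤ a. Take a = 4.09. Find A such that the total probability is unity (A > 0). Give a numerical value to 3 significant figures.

A ≈ 0.699

Require ∫ |χ|² dx = 1 over the whole domain.
Using sin²θ = (1 − cos 2θ)/2, ∫|χ|² dx = A²·(a/2).
Substituting a = 4.09 gives A² = 0.4890, so A = 0.6993.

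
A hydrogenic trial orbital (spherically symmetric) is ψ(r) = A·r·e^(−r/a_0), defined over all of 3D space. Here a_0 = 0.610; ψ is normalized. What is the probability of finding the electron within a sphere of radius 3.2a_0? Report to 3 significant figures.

Integrate the radial probability density 4πr²|ψ|² over r ≤ 3.2a_0.
Normalization gives A² = 1/(3·π·a_0^5).
Let u = r/a_0; then A², 4π and the length scale all cancel, so P = ∫_{0}^{3.2} u^4·e^(-2·u) du ÷ ∫_{0}^{∞} u^4·e^(-2·u) du.
An antiderivative of u^4·e^(-2·u) is -(u^4/2 + u^3 + 3·u^2/2 + 3·u/2 + 3/4)·e^(-2·u); evaluating from 0 to 3.2 gives ≈ 0.57370, while the full integral is 3/4.
Taking the ratio yields P = 0.7649.

P ≈ 0.765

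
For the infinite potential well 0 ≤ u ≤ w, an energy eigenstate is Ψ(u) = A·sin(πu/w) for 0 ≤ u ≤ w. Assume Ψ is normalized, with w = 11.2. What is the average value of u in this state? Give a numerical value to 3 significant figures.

⟨u⟩ ≈ 5.60

⟨u⟩ = ∫ u |Ψ|² du over the full domain.
Using sin²θ = (1 − cos 2θ)/2, since the A² factors cancel between numerator and denominator, ⟨u⟩ = w/2.
Putting w = 11.2 gives 5.600.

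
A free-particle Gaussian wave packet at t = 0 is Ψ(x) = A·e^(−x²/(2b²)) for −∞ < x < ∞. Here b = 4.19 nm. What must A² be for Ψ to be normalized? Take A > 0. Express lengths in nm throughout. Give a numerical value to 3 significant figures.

Require ∫ |Ψ|² dx = 1 over the whole domain.
With Ψ = A·e^(−x²/(2b²)), the integral evaluates to A²·[√(π)·b].
Substituting b = 4.19 gives A² = 0.1347, so A = 0.3669.

A^2 ≈ 0.135 nm^(-1)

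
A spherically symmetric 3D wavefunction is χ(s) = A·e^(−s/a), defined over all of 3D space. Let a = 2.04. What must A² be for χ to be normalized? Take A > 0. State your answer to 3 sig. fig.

A^2 ≈ 0.0375

Normalization requires ∫|χ|² 4πs² ds = 1, integrated from 0 to ∞.
The angular integral contributes 4π, leaving ∫₀^∞ s²|χ|² ds.
Using ∫₀^∞ sⁿ e^(−αs) ds = n!/αⁿ⁺¹, with χ = A·e^(−s/a), the integral evaluates to A²·[π·a^3].
Substituting a = 2.04 gives A² = 0.03749, so A = 0.1936.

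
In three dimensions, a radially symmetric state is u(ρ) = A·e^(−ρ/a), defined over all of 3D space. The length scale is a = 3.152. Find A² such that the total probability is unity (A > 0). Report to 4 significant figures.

Normalization requires ∫|u|² 4πρ² dρ = 1, integrated from 0 to ∞.
(Spherical symmetry: dV = 4πρ² dρ.)
Recall ∫₀^∞ ρ^m e^(−ρ/β) dρ = m!·β^(m+1), the integral (without the A² prefactor) comes out to π·a^3.
Hence A² = 1/[π·a^3].
With a = 3.152: A² = 0.010165 and A = 0.10082.

A^2 ≈ 0.01016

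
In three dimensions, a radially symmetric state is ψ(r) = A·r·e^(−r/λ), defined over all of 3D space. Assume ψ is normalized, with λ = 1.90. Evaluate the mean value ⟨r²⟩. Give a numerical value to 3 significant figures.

The expectation value is the |ψ|²-weighted average of r^2: ∫ r^2|ψ|² 4πr² dr.
With ∫₀^∞ r^6 e^(−αr) dr = 6!/α^7, the ratio of the moment integral to the normalization integral gives ⟨r²⟩ = 15·λ^2/2.
Putting λ = 1.90 gives 27.08.

⟨r^2⟩ ≈ 27.1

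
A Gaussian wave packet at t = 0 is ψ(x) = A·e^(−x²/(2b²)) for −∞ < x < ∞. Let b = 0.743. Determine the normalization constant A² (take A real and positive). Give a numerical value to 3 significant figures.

A^2 ≈ 0.759

Normalization requires ∫|ψ|² dx = 1, integrated from −∞ to ∞.
Differentiating ∫e^(−αx²) dx = √(π/α) under α to get the higher moments, ∫|ψ|² dx = A²·(√(π)·b).
Hence A² = 1/[√(π)·b].
With b = 0.743: A² = 0.7593 and A = 0.8714.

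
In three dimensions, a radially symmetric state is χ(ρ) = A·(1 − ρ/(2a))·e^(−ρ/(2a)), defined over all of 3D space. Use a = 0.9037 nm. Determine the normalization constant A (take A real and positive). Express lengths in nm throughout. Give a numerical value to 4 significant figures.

A ≈ 0.2322 nm^(-3/2)

Require ∫ |χ|² 4πρ² dρ = 1 over the whole domain.
In 3D with spherical symmetry the volume element is 4πρ² dρ.
Carrying out the integral gives A² · 8·π·a^3.
So A² = (8·π·a^3)^(−1).
Substituting a = 0.9037 gives A² = 0.053912, so A = 0.23219.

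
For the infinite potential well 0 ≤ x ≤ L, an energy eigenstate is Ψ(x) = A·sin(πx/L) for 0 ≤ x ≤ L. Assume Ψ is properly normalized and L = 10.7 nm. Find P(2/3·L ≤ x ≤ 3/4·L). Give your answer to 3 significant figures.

P = ∫_{2/3·L}^{3/4·L} |Ψ(x)|² dx.
The normalization integral ∫|Ψ|²dx over the whole domain equals L/2·A², and A² cancels in the ratio.
Let u = x/L; then A² and the length scale cancel, so P = ∫_{2/3}^{3/4} sin(π·u)^2 du ÷ ∫_{0}^{1} sin(π·u)^2 du.
Using ∫ sin(π·u)^2 du = u/2 - sin(2·π·u)/(4·π), the numerator is -√(3)/(8·π) + 1/24 + 1/(4·π) and the denominator is 1/2.
The result is P = (-3·√(3) + π + 6)/(12·π).

P ≈ 0.105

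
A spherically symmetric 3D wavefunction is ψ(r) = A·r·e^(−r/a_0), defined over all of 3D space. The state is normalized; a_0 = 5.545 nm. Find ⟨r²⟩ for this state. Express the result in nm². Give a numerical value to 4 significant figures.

⟨r^2⟩ ≈ 230.6 nm^2

⟨r²⟩ = ∫ r^2 |ψ|² 4πr² dr over the full domain.
Evaluating both integrals, ⟨r²⟩ = 15·a_0^2/2.
Putting a_0 = 5.545 gives 230.60.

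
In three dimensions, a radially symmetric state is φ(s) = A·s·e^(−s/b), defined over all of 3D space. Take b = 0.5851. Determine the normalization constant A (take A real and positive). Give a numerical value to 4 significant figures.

A ≈ 1.244

Require ∫ |φ|² 4πs² ds = 1 over the whole domain.
(Spherical symmetry: dV = 4πs² ds.)
∫|φ|² 4πs² ds = A²·(3·π·b^5).
Setting this equal to 1 gives A² = 1/(3·π·b^5).
Substituting b = 0.5851 gives A² = 1.5473, so A = 1.2439.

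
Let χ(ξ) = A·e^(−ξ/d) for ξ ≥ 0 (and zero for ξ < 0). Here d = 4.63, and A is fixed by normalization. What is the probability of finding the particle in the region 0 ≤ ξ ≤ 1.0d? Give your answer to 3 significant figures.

P ≈ 0.865

|χ|² is the probability density, so P = ∫_{0}^{1.0d} |χ|² dξ.
The normalization integral ∫|χ|²dξ over the whole domain equals d/2·A², and A² cancels in the ratio.
In terms of u = ξ/d (A² and the length scale cancel between numerator and denominator), P = [∫_{0}^{1.0} e^(-2·u) du] / [∫_{0}^{∞} e^(-2·u) du].
Using ∫ e^(-2·u) du = -e^(-2·u)/2, the numerator is 1/2 - e^(-2)/2 and the denominator is 1/2.
This works out to P = 0.8647.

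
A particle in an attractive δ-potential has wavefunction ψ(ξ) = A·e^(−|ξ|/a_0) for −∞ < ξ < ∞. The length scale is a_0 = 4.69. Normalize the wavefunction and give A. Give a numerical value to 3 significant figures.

Require ∫ |ψ|² dξ = 1 over the whole domain.
The integral (without the A² prefactor) comes out to a_0.
Hence A² = 1/[a_0].
Substituting a_0 = 4.69 gives A² = 0.2132, so A = 0.4618.

A ≈ 0.462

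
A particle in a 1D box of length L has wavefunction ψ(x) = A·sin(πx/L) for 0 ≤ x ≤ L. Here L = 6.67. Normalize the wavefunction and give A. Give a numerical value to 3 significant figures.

We need A² ∫|f|² dx = 1, taking the integral from 0 to L.
With ∫₀^L sin²(nπx/L) dx = L/2, ∫|ψ|² dx = A²·(L/2).
Setting this equal to 1 gives A² = 1/(L/2).
Substituting L = 6.67 gives A² = 0.2999, so A = 0.5476.

A ≈ 0.548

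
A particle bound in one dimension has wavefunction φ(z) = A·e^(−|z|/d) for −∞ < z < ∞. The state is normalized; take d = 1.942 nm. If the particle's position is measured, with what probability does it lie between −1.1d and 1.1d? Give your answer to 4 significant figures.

P ≈ 0.8892

The probability is P = ∫ |φ|² dz over [−1.1d, 1.1d].
Since A² = 1/(d), this is the region integral divided by the full normalization integral.
Both integrals are even about z = 0, so only the z ≥ 0 halves are needed (the factors of 2 cancel). In terms of u = z/d (A² and the length scale cancel between numerator and denominator), P = [∫_{0}^{1.1} e^(-2·u) du] / [∫_{0}^{∞} e^(-2·u) du].
An antiderivative of e^(-2·u) is -e^(-2·u)/2; evaluating from 0 to 1.1 gives 1/2 - e^(-11/5)/2, while the full integral is 1/2.
The result is P = 0.88920.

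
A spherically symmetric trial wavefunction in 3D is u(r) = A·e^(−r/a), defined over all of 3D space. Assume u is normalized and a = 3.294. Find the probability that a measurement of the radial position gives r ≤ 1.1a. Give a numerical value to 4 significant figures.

P ≈ 0.3773

P = ∫ |u|² 4πr² dr over r ≤ 1.1a.
The full normalization integral is A²·[π·a^3] = 1, fixing A².
Let t = r/a; then A², 4π and the length scale all cancel, so P = ∫_{0}^{1.1} t^2·e^(-2·t) dt ÷ ∫_{0}^{∞} t^2·e^(-2·t) dt.
An antiderivative of t^2·e^(-2·t) is -(2·t^2 + 2·t + 1)·e^(-2·t)/4; evaluating from 0 to 1.1 gives 1/4 - 281·e^(-11/5)/200, while the full integral is 1/4.
The region integral divided by the full integral gives P = 0.37729.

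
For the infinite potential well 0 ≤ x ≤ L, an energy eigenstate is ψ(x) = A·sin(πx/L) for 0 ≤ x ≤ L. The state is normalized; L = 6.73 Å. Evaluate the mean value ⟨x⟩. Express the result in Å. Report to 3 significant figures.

By definition ⟨x⟩ = ∫ x |ψ(x)|² dx.
The ratio of the moment integral to the normalization integral gives ⟨x⟩ = L/2.
Putting L = 6.73 gives 3.365.

⟨x⟩ ≈ 3.37 Å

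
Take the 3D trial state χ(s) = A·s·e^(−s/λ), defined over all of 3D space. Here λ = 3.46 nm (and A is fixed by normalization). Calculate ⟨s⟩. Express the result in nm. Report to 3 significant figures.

⟨s⟩ ≈ 8.65 nm

⟨s⟩ = ∫ s |χ|² 4πs² ds over the full domain.
The ratio of the moment integral to the normalization integral gives ⟨s⟩ = 5·λ/2.
Putting λ = 3.46 gives 8.650.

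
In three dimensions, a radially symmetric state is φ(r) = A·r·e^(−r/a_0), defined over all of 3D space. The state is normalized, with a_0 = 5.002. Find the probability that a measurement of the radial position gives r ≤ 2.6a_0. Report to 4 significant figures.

P ≈ 0.5939

Integrate the radial probability density 4πr²|φ|² over r ≤ 2.6a_0.
The full normalization integral is A²·[3·π·a_0^5] = 1, fixing A².
In terms of u = r/a_0 (A², 4π and the length scale all cancel between numerator and denominator), P = [∫_{0}^{2.6} u^4·e^(-2·u) du] / [∫_{0}^{∞} u^4·e^(-2·u) du].
Using ∫ u^4·e^(-2·u) du = -(u^4/2 + u^3 + 3·u^2/2 + 3·u/2 + 3/4)·e^(-2·u), the numerator is ≈ 0.445404 and the denominator is 3/4.
The region integral divided by the full integral gives P = 0.59387.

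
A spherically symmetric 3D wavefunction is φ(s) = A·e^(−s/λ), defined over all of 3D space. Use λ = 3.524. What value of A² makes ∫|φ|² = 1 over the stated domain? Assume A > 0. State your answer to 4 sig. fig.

We need A² ∫|f|² 4πs² ds = 1, taking the integral from 0 to ∞.
Recall ∫₀^∞ s^m e^(−s/β) ds = m!·β^(m+1), carrying out the integral gives A² · π·λ^3.
So A² = (π·λ^3)^(−1).
With λ = 3.524: A² = 0.0072735 and A = 0.085285.

A^2 ≈ 0.007273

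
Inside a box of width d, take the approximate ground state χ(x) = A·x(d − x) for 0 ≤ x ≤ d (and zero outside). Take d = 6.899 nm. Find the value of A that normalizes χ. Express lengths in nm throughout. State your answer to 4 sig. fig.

A ≈ 0.04381 nm^(-5/2)

The normalization condition is ∫|χ|² dx = 1 from 0 to d.
Expanding the polynomial and integrating term by term, the integral (without the A² prefactor) comes out to d^5/30.
Setting this equal to 1 gives A² = 1/(d^5/30).
With d = 6.899: A² = 0.0019195 and A = 0.043812.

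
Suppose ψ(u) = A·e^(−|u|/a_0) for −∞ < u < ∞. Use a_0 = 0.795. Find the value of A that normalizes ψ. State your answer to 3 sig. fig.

Normalization requires ∫|ψ|² du = 1, integrated from −∞ to ∞.
The integral (without the A² prefactor) comes out to a_0.
Hence A² = 1/[a_0].
With a_0 = 0.795: A² = 1.258 and A = 1.122.

A ≈ 1.12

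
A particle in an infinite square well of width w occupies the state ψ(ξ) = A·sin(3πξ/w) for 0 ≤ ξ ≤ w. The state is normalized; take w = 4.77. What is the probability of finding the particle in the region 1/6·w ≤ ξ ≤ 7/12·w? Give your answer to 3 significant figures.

P ≈ 0.470

The probability is P = ∫ |ψ|² dξ over [1/6·w, 7/12·w].
With A² fixed by ∫|ψ|² = 1, i.e. A² = (w/2)^(−1), substitute and integrate.
In terms of u = ξ/w (A² and the length scale cancel between numerator and denominator), P = [∫_{1/6}^{7/12} sin(3·π·u)^2 du] / [∫_{0}^{1} sin(3·π·u)^2 du].
An antiderivative of sin(3·π·u)^2 is u/2 - sin(6·π·u)/(12·π); evaluating from 1/6 to 7/12 gives 1/(12·π) + 5/24, while the full integral is 1/2.
Taking the ratio, P = (2 + 5·π)/(12·π).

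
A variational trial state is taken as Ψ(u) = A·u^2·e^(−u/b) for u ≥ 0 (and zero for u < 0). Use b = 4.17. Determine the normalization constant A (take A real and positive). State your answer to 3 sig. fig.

Normalization requires ∫|Ψ|² du = 1, integrated from 0 to ∞.
With Ψ = A·u^2·e^(−u/b), the integral evaluates to A²·[3·b^5/4].
Hence A² = 1/[3·b^5/4].
Substituting b = 4.17 gives A² = 0.001057, so A = 0.03252.

A ≈ 0.0325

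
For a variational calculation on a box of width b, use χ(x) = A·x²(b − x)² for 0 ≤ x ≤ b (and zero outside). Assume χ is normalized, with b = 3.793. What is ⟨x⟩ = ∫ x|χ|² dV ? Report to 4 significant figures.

By definition ⟨x⟩ = ∫ x |χ(x)|² dx.
Expanding the polynomial and integrating term by term, evaluating both integrals, ⟨x⟩ = b/2.
Putting b = 3.793 gives 1.8965.

⟨x⟩ ≈ 1.897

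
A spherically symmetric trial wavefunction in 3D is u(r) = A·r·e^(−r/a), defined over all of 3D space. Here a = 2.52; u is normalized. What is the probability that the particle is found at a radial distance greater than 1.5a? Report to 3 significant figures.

P ≈ 0.815

Integrate the radial probability density 4πr²|u|² over r > 1.5a.
A² is fixed by ∫₀^∞ 4πr²|u|² dr = 1, i.e. A² = (3·π·a^5)^(−1).
Substituting t = r/a, A², 4π and the length scale all cancel in the ratio: P = ∫_{1.5}^{∞} t^4·e^(-2·t) dt / ∫_{0}^{∞} t^4·e^(-2·t) dt.
With ∫ t^4·e^(-2·t) dt = -(t^4/2 + t^3 + 3·t^2/2 + 3·t/2 + 3/4)·e^(-2·t) + C, the region integral is 393·e^(-3)/32 and the full one is 3/4.
The region integral divided by the full integral gives P = 0.8153.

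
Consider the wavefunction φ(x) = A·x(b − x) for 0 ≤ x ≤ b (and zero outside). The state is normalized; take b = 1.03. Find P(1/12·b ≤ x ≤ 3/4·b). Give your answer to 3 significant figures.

P = ∫_{1/12·b}^{3/4·b} |φ(x)|² dx.
With A² fixed by ∫|φ|² = 1, i.e. A² = (b^5/30)^(−1), substitute and integrate.
Let u = x/b; then A² and the length scale cancel, so P = ∫_{1/12}^{3/4} u^2·(1 - u)^2 du ÷ ∫_{0}^{1} u^2·(1 - u)^2 du.
With ∫ u^2·(1 - u)^2 du = u^3·(6·u^2 - 15·u + 10)/30 + C, the region integral is ≈ 0.029713 and the full one is 1/30.
The result is P = 4621/5184.

P ≈ 0.891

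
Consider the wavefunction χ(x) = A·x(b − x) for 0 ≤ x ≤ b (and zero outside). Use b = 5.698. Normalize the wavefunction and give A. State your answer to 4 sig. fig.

A ≈ 0.07067

Require ∫ |χ|² dx = 1 over the whole domain.
Expanding the polynomial and integrating term by term, carrying out the integral gives A² · b^5/30.
With b = 5.698: A² = 0.0049947 and A = 0.070673.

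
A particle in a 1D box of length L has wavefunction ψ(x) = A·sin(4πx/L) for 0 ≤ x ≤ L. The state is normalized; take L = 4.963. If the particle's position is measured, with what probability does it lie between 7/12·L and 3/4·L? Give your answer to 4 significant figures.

P ≈ 0.2011

|ψ|² is the probability density, so P = ∫_{7/12·L}^{3/4·L} |ψ|² dx.
Since A² = 1/(L/2), this is the region integral divided by the full normalization integral.
Let u = x/L; then A² and the length scale cancel, so P = ∫_{7/12}^{3/4} sin(4·π·u)^2 du ÷ ∫_{0}^{1} sin(4·π·u)^2 du.
With ∫ sin(4·π·u)^2 du = u/2 - sin(4·π·u)·cos(4·π·u)/(8·π) + C, the region integral is √(3)/(32·π) + 1/12 and the full one is 1/2.
The result is P = (√(3)/16 + π/6)/π.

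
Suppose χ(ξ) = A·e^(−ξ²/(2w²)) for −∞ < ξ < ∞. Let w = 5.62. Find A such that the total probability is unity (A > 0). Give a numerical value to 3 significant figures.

A ≈ 0.317

Normalization requires ∫|χ|² dξ = 1, integrated from −∞ to ∞.
With χ = A·e^(−ξ²/(2w²)), the integral evaluates to A²·[√(π)·w].
So A² = (√(π)·w)^(−1).
Plugging in w = 5.62 yields A = 0.3168.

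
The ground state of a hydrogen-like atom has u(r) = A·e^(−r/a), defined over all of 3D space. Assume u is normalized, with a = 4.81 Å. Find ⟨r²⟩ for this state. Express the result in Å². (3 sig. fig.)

⟨r^2⟩ ≈ 69.4 Å^2

⟨r²⟩ = ∫ r^2 |u|² 4πr² dr over the full domain.
With ∫₀^∞ r^4 e^(−αr) dr = 4!/α^5, the ratio of the moment integral to the normalization integral gives ⟨r²⟩ = 3·a^2.
With a = 4.81, ⟨r^2⟩ = 69.41.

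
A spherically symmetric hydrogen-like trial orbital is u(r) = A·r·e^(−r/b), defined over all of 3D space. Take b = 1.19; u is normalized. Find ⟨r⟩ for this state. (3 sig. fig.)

⟨r⟩ ≈ 2.98

⟨r⟩ = ∫ r |u|² 4πr² dr over the full domain.
Using ∫₀^∞ rⁿ e^(−αr) dr = n!/αⁿ⁺¹, since the A² factors cancel between numerator and denominator, ⟨r⟩ = 5·b/2.
Putting b = 1.19 gives 2.975.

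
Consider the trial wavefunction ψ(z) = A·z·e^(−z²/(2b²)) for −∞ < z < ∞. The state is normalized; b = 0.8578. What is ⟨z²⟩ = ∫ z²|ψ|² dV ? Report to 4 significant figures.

⟨z^2⟩ ≈ 1.104

The expectation value is the |ψ|²-weighted average of z^2: ∫ z^2|ψ|² dz.
Differentiating ∫e^(−αz²) dz = √(π/α) under α to get the higher moments, evaluating both integrals, ⟨z²⟩ = 3·b^2/2.
With b = 0.8578, ⟨z^2⟩ = 1.1037.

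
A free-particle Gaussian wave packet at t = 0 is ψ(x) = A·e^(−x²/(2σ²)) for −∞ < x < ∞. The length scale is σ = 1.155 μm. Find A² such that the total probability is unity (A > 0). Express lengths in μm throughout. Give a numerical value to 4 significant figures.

Require ∫ |ψ|² dx = 1 over the whole domain.
Differentiating ∫e^(−αx²) dx = √(π/α) under α to get the higher moments, carrying out the integral gives A² · √(π)·σ.
So A² = (√(π)·σ)^(−1).
With σ = 1.155: A² = 0.48848 and A = 0.69891.

A^2 ≈ 0.4885 μm^(-1)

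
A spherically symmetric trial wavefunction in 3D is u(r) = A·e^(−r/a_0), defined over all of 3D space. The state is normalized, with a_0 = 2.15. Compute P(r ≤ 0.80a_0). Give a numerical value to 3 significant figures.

Integrate the radial probability density 4πr²|u|² over r ≤ 0.80a_0.
A² is fixed by ∫₀^∞ 4πr²|u|² dr = 1, i.e. A² = (π·a_0^3)^(−1).
Substituting t = r/a_0, A², 4π and the length scale all cancel in the ratio: P = ∫_{0}^{0.80} t^2·e^(-2·t) dt / ∫_{0}^{∞} t^2·e^(-2·t) dt.
Using ∫ t^2·e^(-2·t) dt = -(2·t^2 + 2·t + 1)·e^(-2·t)/4, the numerator is 1/4 - 97·e^(-8/5)/100 and the denominator is 1/4.
This evaluates to P = 0.2166.

P ≈ 0.217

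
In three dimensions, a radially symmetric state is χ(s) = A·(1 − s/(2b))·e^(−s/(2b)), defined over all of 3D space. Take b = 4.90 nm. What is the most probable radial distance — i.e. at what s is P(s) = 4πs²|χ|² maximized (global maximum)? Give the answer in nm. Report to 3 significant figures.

s ≈ 25.7 nm

Set d/ds [P(s) = 4πs²|χ|²] = 0 and solve for s > 0.
This gives s = b·(√(5) + 3).
With b = 4.90, the most probable radial distance is 25.66 nm.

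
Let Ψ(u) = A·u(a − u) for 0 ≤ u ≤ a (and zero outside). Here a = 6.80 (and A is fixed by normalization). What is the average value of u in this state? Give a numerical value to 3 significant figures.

⟨u⟩ = ∫ u |Ψ|² du over the full domain.
Expanding the polynomial and integrating term by term, evaluating both integrals, ⟨u⟩ = a/2.
Putting a = 6.80 gives 3.400.

⟨u⟩ ≈ 3.40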